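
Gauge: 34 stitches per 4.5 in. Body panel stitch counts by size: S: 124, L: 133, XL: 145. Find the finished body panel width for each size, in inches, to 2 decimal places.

S 16.41 inches; L 17.60 inches; XL 19.19 inches.

34/4.5 = 7.556 sts per in.
S: 124 / 7.556 = 16.412 → 16.41 in.
L: 133 / 7.556 = 17.603 → 17.60 in.
XL: 145 / 7.556 = 19.191 → 19.19 in.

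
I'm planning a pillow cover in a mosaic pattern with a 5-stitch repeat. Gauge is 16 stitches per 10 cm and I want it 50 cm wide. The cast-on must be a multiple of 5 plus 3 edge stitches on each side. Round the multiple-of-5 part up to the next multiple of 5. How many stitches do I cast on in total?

16 / 10 = 1.6 sts per cm.
50 × 1.6 = 80.00 sts.
Less 6 edge sts → 74.00 for the repeat.
Next multiple of 5: 75.
Add back 6 edge sts → 81.

Cast on 81 stitches.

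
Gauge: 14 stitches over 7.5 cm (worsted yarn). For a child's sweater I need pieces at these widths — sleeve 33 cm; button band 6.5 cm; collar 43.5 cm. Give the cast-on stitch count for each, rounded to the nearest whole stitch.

sleeve 62; button band 12; collar 81.

Rate = 14/7.5 = 1.867 sts per cm.
sleeve: 33 × 1.867 = 61.60 → 62.
button band: 6.5 × 1.867 = 12.13 → 12.
collar: 43.5 × 1.867 = 81.20 → 81.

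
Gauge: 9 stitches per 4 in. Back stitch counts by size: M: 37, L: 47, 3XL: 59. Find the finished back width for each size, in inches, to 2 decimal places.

M 16.44 inches; L 20.89 inches; 3XL 26.22 inches.

9/4 = 2.25 sts per in.
M: 37 / 2.25 = 16.444 → 16.44 in.
L: 47 / 2.25 = 20.889 → 20.89 in.
3XL: 59 / 2.25 = 26.222 → 26.22 in.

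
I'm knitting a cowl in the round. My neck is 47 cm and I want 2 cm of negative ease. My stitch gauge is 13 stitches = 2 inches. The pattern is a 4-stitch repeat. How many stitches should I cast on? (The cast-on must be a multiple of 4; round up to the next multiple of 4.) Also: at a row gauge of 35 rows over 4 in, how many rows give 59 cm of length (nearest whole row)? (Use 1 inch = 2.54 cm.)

Cast on 116 stitches; work 203 rows.

Finished = 47 − 2 = 45 cm.
45 cm × 1/2.54 = 17.72 inches.
13/2 = 6.5 sts per in; 17.72 × 6.5 = 115.16 sts.
Next multiple of 4 → 116.
59 cm = 23.23 inches; × 8.75 = 203.25 → 203 rows.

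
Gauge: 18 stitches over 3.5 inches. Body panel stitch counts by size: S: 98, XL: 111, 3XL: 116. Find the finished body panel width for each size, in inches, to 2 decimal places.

18/3.5 = 5.143 sts per in.
S: 98 / 5.143 = 19.056 → 19.06 in.
XL: 111 / 5.143 = 21.583 → 21.58 in.
3XL: 116 / 5.143 = 22.556 → 22.56 in.

S 19.06 inches; XL 21.58 inches; 3XL 22.56 inches.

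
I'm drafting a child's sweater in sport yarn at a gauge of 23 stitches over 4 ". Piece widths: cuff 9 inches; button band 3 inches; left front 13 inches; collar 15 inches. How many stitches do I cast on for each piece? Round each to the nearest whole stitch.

Rate = 23/4 = 5.75 sts per in.
cuff: 9 × 5.75 = 51.75 → 52.
button band: 3 × 5.75 = 17.25 → 17.
left front: 13 × 5.75 = 74.75 → 75.
collar: 15 × 5.75 = 86.25 → 86.

cuff 52; button band 17; left front 75; collar 86.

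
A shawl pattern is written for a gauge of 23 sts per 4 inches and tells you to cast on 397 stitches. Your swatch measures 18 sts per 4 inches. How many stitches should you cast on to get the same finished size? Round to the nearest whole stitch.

Scale factor = 18 / 23 = 0.783.
397 × 18 / 23 = 310.70 sts.
→ 311 sts.

Cast on 311 stitches.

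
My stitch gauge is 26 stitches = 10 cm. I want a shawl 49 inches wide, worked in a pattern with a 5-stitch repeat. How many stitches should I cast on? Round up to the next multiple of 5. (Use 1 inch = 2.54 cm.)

Cast on 325 stitches.

49 in = 49 × 2.54 = 124.46 cm.
26 / 10 = 2.6 sts/cm.
124.46 × 2.6 = 323.60 sts.
→ 325.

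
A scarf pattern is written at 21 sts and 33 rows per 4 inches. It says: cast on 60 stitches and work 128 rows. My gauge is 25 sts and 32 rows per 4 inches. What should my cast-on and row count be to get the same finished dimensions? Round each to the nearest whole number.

Stitches: 60 × 25/21 = 71.43 → 71.
Rows: 128 × 32/33 = 124.12 → 124.

Cast on 71 stitches; work 124 rows.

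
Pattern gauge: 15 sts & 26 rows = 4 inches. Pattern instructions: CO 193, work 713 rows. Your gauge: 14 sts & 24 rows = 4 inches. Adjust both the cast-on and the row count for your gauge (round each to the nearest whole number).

Cast on 180 stitches; work 658 rows.

Stitches: 193 × 14/15 = 180.13 → 180.
Rows: 713 × 24/26 = 658.15 → 658.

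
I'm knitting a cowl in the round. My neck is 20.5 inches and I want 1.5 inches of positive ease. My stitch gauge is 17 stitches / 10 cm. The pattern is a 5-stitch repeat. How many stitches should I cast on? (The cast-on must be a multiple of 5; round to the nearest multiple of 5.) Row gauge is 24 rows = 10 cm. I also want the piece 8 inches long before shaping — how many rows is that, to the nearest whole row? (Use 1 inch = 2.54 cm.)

Finished = 20.5 + 1.5 = 22 inches.
22 inches × 2.54 = 55.88 cm.
17/10 = 1.7 sts per cm; 55.88 × 1.7 = 95.00 sts.
Nearest multiple of 5 → 95.
8 inches = 20.32 cm; × 2.4 = 48.77 → 49 rows.

Cast on 95 stitches; work 49 rows.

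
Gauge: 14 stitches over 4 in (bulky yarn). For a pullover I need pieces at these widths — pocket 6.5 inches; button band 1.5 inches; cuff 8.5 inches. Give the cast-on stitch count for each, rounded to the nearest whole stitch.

pocket 23; button band 5; cuff 30.

Rate = 14/4 = 3.5 sts per in.
pocket: 6.5 × 3.5 = 22.75 → 23.
button band: 1.5 × 3.5 = 5.25 → 5.
cuff: 8.5 × 3.5 = 29.75 → 30.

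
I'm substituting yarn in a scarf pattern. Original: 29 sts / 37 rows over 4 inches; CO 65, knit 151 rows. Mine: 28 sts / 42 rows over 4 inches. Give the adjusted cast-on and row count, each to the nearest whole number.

Cast on 63 stitches; work 171 rows.

Stitches: 65 × 28/29 = 62.76 → 63.
Rows: 151 × 42/37 = 171.41 → 171.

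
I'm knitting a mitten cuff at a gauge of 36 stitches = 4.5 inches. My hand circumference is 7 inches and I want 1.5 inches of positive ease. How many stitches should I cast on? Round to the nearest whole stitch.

Cast on 68 stitches.

Finished = 7 + 1.5 = 8.5 in.
36 / 4.5 = 8 sts per inch.
8.50 × 8 = 68.00 sts.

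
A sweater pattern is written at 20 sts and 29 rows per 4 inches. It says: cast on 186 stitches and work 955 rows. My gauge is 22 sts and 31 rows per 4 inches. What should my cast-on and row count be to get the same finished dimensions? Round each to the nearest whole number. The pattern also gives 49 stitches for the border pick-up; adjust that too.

Cast on 205 stitches; work 1021 rows; border pick-up 54 stitches.

Stitches: 186 × 22/20 = 204.60 → 205.
Rows: 955 × 31/29 = 1020.86 → 1021.
border pick-up: 49 × 22/20 = 53.90 → 54.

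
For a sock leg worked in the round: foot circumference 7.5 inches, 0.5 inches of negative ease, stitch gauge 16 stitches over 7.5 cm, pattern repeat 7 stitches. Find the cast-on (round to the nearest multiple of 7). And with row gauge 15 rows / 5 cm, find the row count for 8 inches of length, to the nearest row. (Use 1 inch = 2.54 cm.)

Cast on 35 stitches; work 61 rows.

Finished = 7.5 − 0.5 = 7 inches.
7 inches × 2.54 = 17.78 cm.
16/7.5 = 2.133 sts per cm; 17.78 × 2.133 = 37.93 sts.
Nearest multiple of 7 → 35.
8 inches = 20.32 cm; × 3 = 60.96 → 61 rows.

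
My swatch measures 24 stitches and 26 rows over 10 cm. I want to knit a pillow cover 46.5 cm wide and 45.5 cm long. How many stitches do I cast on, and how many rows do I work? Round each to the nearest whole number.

Stitch gauge = 24/10 = 2.4 sts/cm; 46.5 × 2.4 = 111.60 → 112 sts.
Row gauge = 26/10 = 2.6 rows/cm; 45.5 × 2.6 = 118.30 → 118 rows.

Cast on 112 stitches and work 118 rows.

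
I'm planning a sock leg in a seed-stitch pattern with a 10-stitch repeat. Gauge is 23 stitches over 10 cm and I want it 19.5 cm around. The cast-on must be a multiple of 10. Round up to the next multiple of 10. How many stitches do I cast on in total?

CO 50 sts.

23 / 10 = 2.3 sts per cm.
19.5 × 2.3 = 44.85 sts.
Next multiple of 10: 50.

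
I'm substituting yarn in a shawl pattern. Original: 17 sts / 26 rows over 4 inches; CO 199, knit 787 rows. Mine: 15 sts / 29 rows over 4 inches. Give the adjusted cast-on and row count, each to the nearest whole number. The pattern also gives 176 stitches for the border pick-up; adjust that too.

Stitches: 199 × 15/17 = 175.59 → 176.
Rows: 787 × 29/26 = 877.81 → 878.
border pick-up: 176 × 15/17 = 155.29 → 155.

Cast on 176 stitches; work 878 rows; border pick-up 155 stitches.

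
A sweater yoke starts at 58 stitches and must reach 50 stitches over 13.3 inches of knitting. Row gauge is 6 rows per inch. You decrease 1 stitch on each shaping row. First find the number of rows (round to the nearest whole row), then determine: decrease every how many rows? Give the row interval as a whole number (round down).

Decrease every 10th row.

Rows = 13.3 × 6 = 79.8 → 80 rows.
Stitches to remove: 8 → 8 shaping rows (at 1 st each).
80 / 8 = 10.00 → every 10 rows.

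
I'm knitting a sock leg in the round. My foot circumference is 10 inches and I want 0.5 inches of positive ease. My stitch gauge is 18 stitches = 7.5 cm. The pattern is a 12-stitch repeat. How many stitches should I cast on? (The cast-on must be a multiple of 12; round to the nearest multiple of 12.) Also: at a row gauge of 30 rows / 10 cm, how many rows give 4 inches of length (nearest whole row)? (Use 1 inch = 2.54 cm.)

Finished = 10 + 0.5 = 10.5 inches.
10.5 inches × 2.54 = 26.67 cm.
18/7.5 = 2.4 sts per cm; 26.67 × 2.4 = 64.01 sts.
Nearest multiple of 12 → 60.
4 inches = 10.16 cm; × 3 = 30.48 → 30 rows.

Cast on 60 stitches; work 30 rows.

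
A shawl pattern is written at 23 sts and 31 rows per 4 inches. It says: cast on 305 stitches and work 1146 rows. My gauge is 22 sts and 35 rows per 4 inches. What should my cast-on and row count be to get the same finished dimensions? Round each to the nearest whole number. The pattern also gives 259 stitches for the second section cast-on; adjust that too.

Cast on 292 stitches; work 1294 rows; second section cast-on 248 stitches.

Stitches: 305 × 22/23 = 291.74 → 292.
Rows: 1146 × 35/31 = 1293.87 → 1294.
second section cast-on: 259 × 22/23 = 247.74 → 248.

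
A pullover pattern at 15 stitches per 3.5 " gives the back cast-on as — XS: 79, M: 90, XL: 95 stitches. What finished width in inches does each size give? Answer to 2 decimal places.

15/3.5 = 4.286 sts per in.
XS: 79 / 4.286 = 18.433 → 18.43 in.
M: 90 / 4.286 = 21.000 → 21.00 in.
XL: 95 / 4.286 = 22.167 → 22.17 in.

XS 18.43 inches; M 21.00 inches; XL 22.17 inches.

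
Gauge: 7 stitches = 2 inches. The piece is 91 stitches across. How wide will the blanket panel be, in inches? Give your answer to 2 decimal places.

7 stitches / 2 inch = 3.5 stitches per inch.
91 / 3.5 = 26.000 inches.

26.00 inches.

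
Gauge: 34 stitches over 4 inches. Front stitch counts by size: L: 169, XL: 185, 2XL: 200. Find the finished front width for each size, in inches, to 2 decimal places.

34/4 = 8.5 sts per in.
L: 169 / 8.5 = 19.882 → 19.88 in.
XL: 185 / 8.5 = 21.765 → 21.76 in.
2XL: 200 / 8.5 = 23.529 → 23.53 in.

L 19.88 inches; XL 21.76 inches; 2XL 23.53 inches.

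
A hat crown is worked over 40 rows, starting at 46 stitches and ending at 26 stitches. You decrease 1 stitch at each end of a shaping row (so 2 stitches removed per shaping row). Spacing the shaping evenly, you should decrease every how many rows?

Decrease every 4th row.

Stitches to remove: |26 − 46| = 20.
Shaping rows needed: 20 / 2 = 10.
40 rows / 10 = every 4 rows.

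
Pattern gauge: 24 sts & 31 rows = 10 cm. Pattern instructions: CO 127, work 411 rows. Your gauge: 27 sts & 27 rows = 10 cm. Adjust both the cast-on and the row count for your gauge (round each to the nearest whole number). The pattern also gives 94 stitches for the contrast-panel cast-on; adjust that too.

Stitches: 127 × 27/24 = 142.88 → 143.
Rows: 411 × 27/31 = 357.97 → 358.
contrast-panel cast-on: 94 × 27/24 = 105.75 → 106.

Cast on 143 stitches; work 358 rows; contrast-panel cast-on 106 stitches.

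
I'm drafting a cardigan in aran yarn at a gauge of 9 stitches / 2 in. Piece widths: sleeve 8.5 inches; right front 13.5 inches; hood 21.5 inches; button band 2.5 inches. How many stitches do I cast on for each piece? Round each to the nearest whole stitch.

sleeve 38; right front 61; hood 97; button band 11.

Rate = 9/2 = 4.5 sts per in.
sleeve: 8.5 × 4.5 = 38.25 → 38.
right front: 13.5 × 4.5 = 60.75 → 61.
hood: 21.5 × 4.5 = 96.75 → 97.
button band: 2.5 × 4.5 = 11.25 → 11.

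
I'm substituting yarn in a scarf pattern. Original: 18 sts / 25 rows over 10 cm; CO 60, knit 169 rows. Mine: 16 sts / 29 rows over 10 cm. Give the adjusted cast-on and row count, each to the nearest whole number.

Stitches: 60 × 16/18 = 53.33 → 53.
Rows: 169 × 29/25 = 196.04 → 196.

Cast on 53 stitches; work 196 rows.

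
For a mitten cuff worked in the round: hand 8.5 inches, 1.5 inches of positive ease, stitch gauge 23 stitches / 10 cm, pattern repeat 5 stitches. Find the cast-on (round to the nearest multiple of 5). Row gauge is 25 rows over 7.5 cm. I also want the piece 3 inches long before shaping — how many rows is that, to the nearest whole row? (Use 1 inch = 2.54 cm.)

Cast on 60 stitches; work 25 rows.

Finished = 8.5 + 1.5 = 10 inches.
10 inches × 2.54 = 25.40 cm.
23/10 = 2.3 sts per cm; 25.40 × 2.3 = 58.42 sts.
Nearest multiple of 5 → 60.
3 inches = 7.62 cm; × 3.333 = 25.40 → 25 rows.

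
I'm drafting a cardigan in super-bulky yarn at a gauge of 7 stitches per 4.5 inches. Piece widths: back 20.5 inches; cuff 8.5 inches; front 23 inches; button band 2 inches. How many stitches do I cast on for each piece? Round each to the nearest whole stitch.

Rate = 7/4.5 = 1.556 sts per in.
back: 20.5 × 1.556 = 31.89 → 32.
cuff: 8.5 × 1.556 = 13.22 → 13.
front: 23 × 1.556 = 35.78 → 36.
button band: 2 × 1.556 = 3.11 → 3.

back 32; cuff 13; front 36; button band 3.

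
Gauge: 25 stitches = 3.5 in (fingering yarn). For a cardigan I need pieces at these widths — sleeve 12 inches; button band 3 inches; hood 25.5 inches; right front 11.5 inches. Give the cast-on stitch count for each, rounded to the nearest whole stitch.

sleeve 86; button band 21; hood 182; right front 82.

Rate = 25/3.5 = 7.143 sts per in.
sleeve: 12 × 7.143 = 85.71 → 86.
button band: 3 × 7.143 = 21.43 → 21.
hood: 25.5 × 7.143 = 182.14 → 182.
right front: 11.5 × 7.143 = 82.14 → 82.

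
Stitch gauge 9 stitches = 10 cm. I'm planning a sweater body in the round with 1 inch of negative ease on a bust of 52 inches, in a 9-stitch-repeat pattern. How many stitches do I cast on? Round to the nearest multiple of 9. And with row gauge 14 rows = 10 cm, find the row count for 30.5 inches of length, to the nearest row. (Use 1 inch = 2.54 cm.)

Finished = 52 − 1 = 51 inches.
51 inches × 2.54 = 129.54 cm.
9/10 = 0.9 sts per cm; 129.54 × 0.9 = 116.59 sts.
Nearest multiple of 9 → 117.
30.5 inches = 77.47 cm; × 1.4 = 108.46 → 108 rows.

Cast on 117 stitches; work 108 rows.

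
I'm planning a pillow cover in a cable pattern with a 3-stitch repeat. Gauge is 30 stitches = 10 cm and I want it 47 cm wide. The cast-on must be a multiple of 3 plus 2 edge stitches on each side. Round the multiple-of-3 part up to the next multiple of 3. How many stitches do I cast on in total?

30 / 10 = 3 sts per cm.
47 × 3 = 141.00 sts.
Less 4 edge sts → 137.00 for the repeat.
Next multiple of 3: 138.
Add back 4 edge sts → 142.

CO 142 sts.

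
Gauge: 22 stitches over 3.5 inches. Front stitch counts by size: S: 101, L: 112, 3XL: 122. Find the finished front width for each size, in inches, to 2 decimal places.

S 16.07 inches; L 17.82 inches; 3XL 19.41 inches.

22/3.5 = 6.286 sts per in.
S: 101 / 6.286 = 16.068 → 16.07 in.
L: 112 / 6.286 = 17.818 → 17.82 in.
3XL: 122 / 6.286 = 19.409 → 19.41 in.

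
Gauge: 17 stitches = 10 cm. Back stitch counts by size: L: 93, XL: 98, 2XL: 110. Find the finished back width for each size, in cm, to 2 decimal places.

L 54.71 cm; XL 57.65 cm; 2XL 64.71 cm.

17/10 = 1.7 sts per cm.
L: 93 / 1.7 = 54.706 → 54.71 cm.
XL: 98 / 1.7 = 57.647 → 57.65 cm.
2XL: 110 / 1.7 = 64.706 → 64.71 cm.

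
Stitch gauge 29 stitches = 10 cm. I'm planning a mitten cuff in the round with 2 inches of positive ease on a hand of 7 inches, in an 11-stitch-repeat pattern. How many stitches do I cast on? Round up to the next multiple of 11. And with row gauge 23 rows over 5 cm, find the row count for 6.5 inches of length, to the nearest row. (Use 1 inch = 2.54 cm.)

Cast on 77 stitches; work 76 rows.

Finished = 7 + 2 = 9 inches.
9 inches × 2.54 = 22.86 cm.
29/10 = 2.9 sts per cm; 22.86 × 2.9 = 66.29 sts.
Next multiple of 11 → 77.
6.5 inches = 16.51 cm; × 4.6 = 75.95 → 76 rows.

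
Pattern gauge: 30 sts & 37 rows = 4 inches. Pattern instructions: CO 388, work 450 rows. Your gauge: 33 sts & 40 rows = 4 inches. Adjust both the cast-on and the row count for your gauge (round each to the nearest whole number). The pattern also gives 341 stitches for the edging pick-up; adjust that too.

Cast on 427 stitches; work 486 rows; edging pick-up 375 stitches.

Stitches: 388 × 33/30 = 426.80 → 427.
Rows: 450 × 40/37 = 486.49 → 486.
edging pick-up: 341 × 33/30 = 375.10 → 375.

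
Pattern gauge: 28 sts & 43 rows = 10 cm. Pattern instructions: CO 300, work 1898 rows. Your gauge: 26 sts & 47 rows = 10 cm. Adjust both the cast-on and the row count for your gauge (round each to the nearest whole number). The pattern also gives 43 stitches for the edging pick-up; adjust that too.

Cast on 279 stitches; work 2075 rows; edging pick-up 40 stitches.

Stitches: 300 × 26/28 = 278.57 → 279.
Rows: 1898 × 47/43 = 2074.56 → 2075.
edging pick-up: 43 × 26/28 = 39.93 → 40.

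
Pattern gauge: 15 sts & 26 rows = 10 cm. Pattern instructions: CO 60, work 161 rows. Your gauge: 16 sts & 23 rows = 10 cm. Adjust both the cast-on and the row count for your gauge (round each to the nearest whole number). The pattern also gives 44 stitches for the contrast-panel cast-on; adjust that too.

Stitches: 60 × 16/15 = 64.00 → 64.
Rows: 161 × 23/26 = 142.42 → 142.
contrast-panel cast-on: 44 × 16/15 = 46.93 → 47.

Cast on 64 stitches; work 142 rows; contrast-panel cast-on 47 stitches.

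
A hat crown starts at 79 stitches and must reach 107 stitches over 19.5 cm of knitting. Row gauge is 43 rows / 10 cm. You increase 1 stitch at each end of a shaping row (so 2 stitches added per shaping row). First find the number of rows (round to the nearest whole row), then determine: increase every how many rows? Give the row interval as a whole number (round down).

Increase every 6th row.

Rows = 19.5 × 4.3 = 83.8 → 84 rows.
Stitches to add: 28 → 14 shaping rows (at 2 st each).
84 / 14 = 6.00 → every 6 rows.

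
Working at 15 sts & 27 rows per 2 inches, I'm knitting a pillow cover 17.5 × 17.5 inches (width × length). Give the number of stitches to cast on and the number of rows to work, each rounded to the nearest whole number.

Cast on 131 stitches and work 236 rows.

Stitch gauge = 15/2 = 7.5 sts/in; 17.5 × 7.5 = 131.25 → 131 sts.
Row gauge = 27/2 = 13.5 rows/in; 17.5 × 13.5 = 236.25 → 236 rows.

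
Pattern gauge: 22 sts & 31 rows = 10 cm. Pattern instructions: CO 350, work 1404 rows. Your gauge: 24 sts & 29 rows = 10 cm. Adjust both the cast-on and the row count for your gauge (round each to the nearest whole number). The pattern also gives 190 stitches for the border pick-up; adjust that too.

Cast on 382 stitches; work 1313 rows; border pick-up 207 stitches.

Stitches: 350 × 24/22 = 381.82 → 382.
Rows: 1404 × 29/31 = 1313.42 → 1313.
border pick-up: 190 × 24/22 = 207.27 → 207.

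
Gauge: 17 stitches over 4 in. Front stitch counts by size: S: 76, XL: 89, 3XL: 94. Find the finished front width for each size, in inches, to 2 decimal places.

S 17.88 inches; XL 20.94 inches; 3XL 22.12 inches.

17/4 = 4.25 sts per in.
S: 76 / 4.25 = 17.882 → 17.88 in.
XL: 89 / 4.25 = 20.941 → 20.94 in.
3XL: 94 / 4.25 = 22.118 → 22.12 in.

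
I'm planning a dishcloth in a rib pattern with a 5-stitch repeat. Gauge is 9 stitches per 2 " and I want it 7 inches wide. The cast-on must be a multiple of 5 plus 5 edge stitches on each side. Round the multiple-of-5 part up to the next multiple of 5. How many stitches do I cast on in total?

9 / 2 = 4.5 sts per inch.
7 × 4.5 = 31.50 sts.
Less 10 edge sts → 21.50 for the repeat.
Next multiple of 5: 25.
Add back 10 edge sts → 35.

CO 35 sts.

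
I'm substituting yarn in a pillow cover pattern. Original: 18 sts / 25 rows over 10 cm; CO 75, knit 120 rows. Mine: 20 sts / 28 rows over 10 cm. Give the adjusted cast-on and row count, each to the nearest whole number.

Cast on 83 stitches; work 134 rows.

Stitches: 75 × 20/18 = 83.33 → 83.
Rows: 120 × 28/25 = 134.40 → 134.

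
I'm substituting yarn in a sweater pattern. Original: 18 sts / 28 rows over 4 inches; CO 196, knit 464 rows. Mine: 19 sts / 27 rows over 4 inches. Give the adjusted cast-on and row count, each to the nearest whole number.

Stitches: 196 × 19/18 = 206.89 → 207.
Rows: 464 × 27/28 = 447.43 → 447.

Cast on 207 stitches; work 447 rows.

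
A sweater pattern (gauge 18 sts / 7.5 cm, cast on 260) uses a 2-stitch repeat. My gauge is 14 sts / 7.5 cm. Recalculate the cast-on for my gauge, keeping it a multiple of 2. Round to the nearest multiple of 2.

260 × 14 / 18 = 202.22.
Nearest multiple of 2: 202.

CO 202 sts.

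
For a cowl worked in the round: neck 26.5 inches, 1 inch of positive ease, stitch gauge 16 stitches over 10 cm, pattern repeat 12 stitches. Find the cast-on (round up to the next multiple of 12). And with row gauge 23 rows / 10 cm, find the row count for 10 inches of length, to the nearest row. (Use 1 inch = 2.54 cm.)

Finished = 26.5 + 1 = 27.5 inches.
27.5 inches × 2.54 = 69.85 cm.
16/10 = 1.6 sts per cm; 69.85 × 1.6 = 111.76 sts.
Next multiple of 12 → 120.
10 inches = 25.40 cm; × 2.3 = 58.42 → 58 rows.

Cast on 120 stitches; work 58 rows.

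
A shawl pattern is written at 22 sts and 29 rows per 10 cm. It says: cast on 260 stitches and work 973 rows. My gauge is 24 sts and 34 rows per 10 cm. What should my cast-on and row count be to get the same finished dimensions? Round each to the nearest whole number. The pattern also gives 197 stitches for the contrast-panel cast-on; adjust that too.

Stitches: 260 × 24/22 = 283.64 → 284.
Rows: 973 × 34/29 = 1140.76 → 1141.
contrast-panel cast-on: 197 × 24/22 = 214.91 → 215.

Cast on 284 stitches; work 1141 rows; contrast-panel cast-on 215 stitches.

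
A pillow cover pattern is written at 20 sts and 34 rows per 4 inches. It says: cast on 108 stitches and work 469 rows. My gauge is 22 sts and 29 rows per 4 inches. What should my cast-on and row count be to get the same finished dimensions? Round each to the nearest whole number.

Stitches: 108 × 22/20 = 118.80 → 119.
Rows: 469 × 29/34 = 400.03 → 400.

Cast on 119 stitches; work 400 rows.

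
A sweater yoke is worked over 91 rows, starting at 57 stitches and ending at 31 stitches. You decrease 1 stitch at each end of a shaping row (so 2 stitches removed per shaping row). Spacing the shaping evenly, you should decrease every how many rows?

Decrease every 7th row.

Stitches to remove: |31 − 57| = 26.
Shaping rows needed: 26 / 2 = 13.
91 rows / 13 = every 7 rows.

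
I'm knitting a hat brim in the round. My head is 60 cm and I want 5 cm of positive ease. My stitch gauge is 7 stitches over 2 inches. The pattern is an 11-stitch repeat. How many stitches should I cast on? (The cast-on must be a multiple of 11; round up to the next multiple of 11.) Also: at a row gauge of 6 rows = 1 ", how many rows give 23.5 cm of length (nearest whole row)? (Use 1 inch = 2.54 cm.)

Finished = 60 + 5 = 65 cm.
65 cm × 1/2.54 = 25.59 inches.
7/2 = 3.5 sts per in; 25.59 × 3.5 = 89.57 sts.
Next multiple of 11 → 99.
23.5 cm = 9.25 inches; × 6 = 55.51 → 56 rows.

Cast on 99 stitches; work 56 rows.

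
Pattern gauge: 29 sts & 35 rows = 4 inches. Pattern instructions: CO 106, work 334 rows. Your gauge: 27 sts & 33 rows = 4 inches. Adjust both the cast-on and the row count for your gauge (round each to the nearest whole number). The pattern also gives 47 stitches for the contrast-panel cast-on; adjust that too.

Stitches: 106 × 27/29 = 98.69 → 99.
Rows: 334 × 33/35 = 314.91 → 315.
contrast-panel cast-on: 47 × 27/29 = 43.76 → 44.

Cast on 99 stitches; work 315 rows; contrast-panel cast-on 44 stitches.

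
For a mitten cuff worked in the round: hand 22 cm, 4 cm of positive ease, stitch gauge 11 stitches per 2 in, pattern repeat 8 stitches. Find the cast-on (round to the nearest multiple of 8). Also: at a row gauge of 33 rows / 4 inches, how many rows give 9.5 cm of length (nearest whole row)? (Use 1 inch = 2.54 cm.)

Cast on 56 stitches; work 31 rows.

Finished = 22 + 4 = 26 cm.
26 cm × 1/2.54 = 10.24 inches.
11/2 = 5.5 sts per in; 10.24 × 5.5 = 56.30 sts.
Nearest multiple of 8 → 56.
9.5 cm = 3.74 inches; × 8.25 = 30.86 → 31 rows.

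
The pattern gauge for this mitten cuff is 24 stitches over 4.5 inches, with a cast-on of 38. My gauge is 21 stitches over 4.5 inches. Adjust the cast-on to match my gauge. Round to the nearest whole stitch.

Scale factor = 21 / 24 = 0.875.
38 × 21 / 24 = 33.25 sts.
→ 33 sts.

33 stitches.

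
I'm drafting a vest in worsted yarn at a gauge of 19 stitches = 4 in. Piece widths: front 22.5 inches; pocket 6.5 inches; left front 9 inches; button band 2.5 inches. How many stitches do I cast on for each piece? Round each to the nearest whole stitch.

Rate = 19/4 = 4.75 sts per in.
front: 22.5 × 4.75 = 106.88 → 107.
pocket: 6.5 × 4.75 = 30.88 → 31.
left front: 9 × 4.75 = 42.75 → 43.
button band: 2.5 × 4.75 = 11.88 → 12.

front 107; pocket 31; left front 43; button band 12.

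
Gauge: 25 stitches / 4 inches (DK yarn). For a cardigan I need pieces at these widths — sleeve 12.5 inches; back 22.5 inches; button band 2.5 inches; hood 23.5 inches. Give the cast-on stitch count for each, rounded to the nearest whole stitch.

sleeve 78; back 141; button band 16; hood 147.

Rate = 25/4 = 6.25 sts per in.
sleeve: 12.5 × 6.25 = 78.12 → 78.
back: 22.5 × 6.25 = 140.62 → 141.
button band: 2.5 × 6.25 = 15.62 → 16.
hood: 23.5 × 6.25 = 146.88 → 147.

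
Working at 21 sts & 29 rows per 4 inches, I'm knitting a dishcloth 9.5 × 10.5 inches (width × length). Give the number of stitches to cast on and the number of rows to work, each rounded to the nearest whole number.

Cast on 50 stitches and work 76 rows.

Stitch gauge = 21/4 = 5.25 sts/in; 9.5 × 5.25 = 49.88 → 50 sts.
Row gauge = 29/4 = 7.25 rows/in; 10.5 × 7.25 = 76.12 → 76 rows.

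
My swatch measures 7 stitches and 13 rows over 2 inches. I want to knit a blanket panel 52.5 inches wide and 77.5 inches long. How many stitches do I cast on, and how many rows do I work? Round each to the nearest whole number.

Stitch gauge = 7/2 = 3.5 sts/in; 52.5 × 3.5 = 183.75 → 184 sts.
Row gauge = 13/2 = 6.5 rows/in; 77.5 × 6.5 = 503.75 → 504 rows.

Cast on 184 stitches and work 504 rows.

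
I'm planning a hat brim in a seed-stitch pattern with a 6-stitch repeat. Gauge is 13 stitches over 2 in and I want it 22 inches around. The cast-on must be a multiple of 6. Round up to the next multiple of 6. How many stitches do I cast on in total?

13 / 2 = 6.5 sts per inch.
22 × 6.5 = 143.00 sts.
Next multiple of 6: 144.

Cast on 144 stitches.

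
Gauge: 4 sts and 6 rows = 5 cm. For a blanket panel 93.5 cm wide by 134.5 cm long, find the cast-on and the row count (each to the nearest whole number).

Stitch gauge = 4/5 = 0.8 sts/cm; 93.5 × 0.8 = 74.80 → 75 sts.
Row gauge = 6/5 = 1.2 rows/cm; 134.5 × 1.2 = 161.40 → 161 rows.

Cast on 75 stitches and work 161 rows.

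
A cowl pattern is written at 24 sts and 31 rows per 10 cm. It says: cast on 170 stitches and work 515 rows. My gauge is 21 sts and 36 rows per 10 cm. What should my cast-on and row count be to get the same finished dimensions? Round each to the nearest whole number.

Stitches: 170 × 21/24 = 148.75 → 149.
Rows: 515 × 36/31 = 598.06 → 598.

Cast on 149 stitches; work 598 rows.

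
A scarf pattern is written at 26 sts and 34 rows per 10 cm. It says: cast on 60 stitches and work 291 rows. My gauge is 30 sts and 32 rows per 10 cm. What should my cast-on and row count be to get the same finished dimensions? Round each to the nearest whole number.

Cast on 69 stitches; work 274 rows.

Stitches: 60 × 30/26 = 69.23 → 69.
Rows: 291 × 32/34 = 273.88 → 274.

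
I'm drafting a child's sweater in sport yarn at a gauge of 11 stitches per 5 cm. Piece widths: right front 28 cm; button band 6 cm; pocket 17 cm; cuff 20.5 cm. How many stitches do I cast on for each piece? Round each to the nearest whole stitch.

right front 62; button band 13; pocket 37; cuff 45.

Rate = 11/5 = 2.2 sts per cm.
right front: 28 × 2.2 = 61.60 → 62.
button band: 6 × 2.2 = 13.20 → 13.
pocket: 17 × 2.2 = 37.40 → 37.
cuff: 20.5 × 2.2 = 45.10 → 45.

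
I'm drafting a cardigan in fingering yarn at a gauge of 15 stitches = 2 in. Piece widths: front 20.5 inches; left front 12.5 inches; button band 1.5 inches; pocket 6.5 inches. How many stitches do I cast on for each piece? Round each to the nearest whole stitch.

Rate = 15/2 = 7.5 sts per in.
front: 20.5 × 7.5 = 153.75 → 154.
left front: 12.5 × 7.5 = 93.75 → 94.
button band: 1.5 × 7.5 = 11.25 → 11.
pocket: 6.5 × 7.5 = 48.75 → 49.

front 154; left front 94; button band 11; pocket 49.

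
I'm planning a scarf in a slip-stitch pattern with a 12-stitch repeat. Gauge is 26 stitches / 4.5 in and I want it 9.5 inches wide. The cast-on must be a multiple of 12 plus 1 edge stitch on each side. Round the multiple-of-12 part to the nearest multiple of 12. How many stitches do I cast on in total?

CO 50 sts.

26 / 4.5 = 5.778 sts per inch.
9.5 × 5.778 = 54.89 sts.
Less 2 edge sts → 52.89 for the repeat.
Nearest multiple of 12: 48.
Add back 2 edge sts → 50.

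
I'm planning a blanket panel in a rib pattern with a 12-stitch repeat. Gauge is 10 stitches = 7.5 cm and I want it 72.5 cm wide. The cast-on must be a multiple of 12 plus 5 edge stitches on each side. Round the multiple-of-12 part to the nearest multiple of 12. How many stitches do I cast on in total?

10 / 7.5 = 1.333 sts per cm.
72.5 × 1.333 = 96.67 sts.
Less 10 edge sts → 86.67 for the repeat.
Nearest multiple of 12: 84.
Add back 10 edge sts → 94.

Cast on 94 stitches.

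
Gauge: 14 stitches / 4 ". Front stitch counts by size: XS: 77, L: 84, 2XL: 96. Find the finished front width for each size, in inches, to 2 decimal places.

14/4 = 3.5 sts per in.
XS: 77 / 3.5 = 22.000 → 22.00 in.
L: 84 / 3.5 = 24.000 → 24.00 in.
2XL: 96 / 3.5 = 27.429 → 27.43 in.

XS 22.00 inches; L 24.00 inches; 2XL 27.43 inches.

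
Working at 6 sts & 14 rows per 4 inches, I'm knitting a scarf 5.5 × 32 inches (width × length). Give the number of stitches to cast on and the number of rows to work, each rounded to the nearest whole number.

Stitch gauge = 6/4 = 1.5 sts/in; 5.5 × 1.5 = 8.25 → 8 sts.
Row gauge = 14/4 = 3.5 rows/in; 32 × 3.5 = 112.00 → 112 rows.

Cast on 8 stitches and work 112 rows.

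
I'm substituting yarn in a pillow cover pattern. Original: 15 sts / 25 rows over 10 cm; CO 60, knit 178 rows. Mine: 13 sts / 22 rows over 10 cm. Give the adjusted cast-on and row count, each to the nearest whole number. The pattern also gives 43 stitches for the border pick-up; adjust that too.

Stitches: 60 × 13/15 = 52.00 → 52.
Rows: 178 × 22/25 = 156.64 → 157.
border pick-up: 43 × 13/15 = 37.27 → 37.

Cast on 52 stitches; work 157 rows; border pick-up 37 stitches.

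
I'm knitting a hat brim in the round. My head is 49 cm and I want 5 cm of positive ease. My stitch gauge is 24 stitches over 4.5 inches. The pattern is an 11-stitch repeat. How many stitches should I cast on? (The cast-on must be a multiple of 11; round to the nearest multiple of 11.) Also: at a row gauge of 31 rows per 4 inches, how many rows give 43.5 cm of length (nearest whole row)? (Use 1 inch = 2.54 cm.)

Cast on 110 stitches; work 133 rows.

Finished = 49 + 5 = 54 cm.
54 cm × 1/2.54 = 21.26 inches.
24/4.5 = 5.333 sts per in; 21.26 × 5.333 = 113.39 sts.
Nearest multiple of 11 → 110.
43.5 cm = 17.13 inches; × 7.75 = 132.73 → 133 rows.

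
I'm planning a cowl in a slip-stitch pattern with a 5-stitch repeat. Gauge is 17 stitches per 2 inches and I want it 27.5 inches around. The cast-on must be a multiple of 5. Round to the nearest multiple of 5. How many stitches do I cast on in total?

17 / 2 = 8.5 sts per inch.
27.5 × 8.5 = 233.75 sts.
Nearest multiple of 5: 235.

Cast on 235 stitches.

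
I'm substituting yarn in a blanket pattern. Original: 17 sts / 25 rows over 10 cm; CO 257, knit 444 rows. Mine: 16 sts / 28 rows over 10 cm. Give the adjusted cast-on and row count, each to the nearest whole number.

Stitches: 257 × 16/17 = 241.88 → 242.
Rows: 444 × 28/25 = 497.28 → 497.

Cast on 242 stitches; work 497 rows.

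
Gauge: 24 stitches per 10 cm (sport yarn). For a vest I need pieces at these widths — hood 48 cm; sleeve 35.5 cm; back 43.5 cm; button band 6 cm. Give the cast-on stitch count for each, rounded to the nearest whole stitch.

hood 115; sleeve 85; back 104; button band 14.

Rate = 24/10 = 2.4 sts per cm.
hood: 48 × 2.4 = 115.20 → 115.
sleeve: 35.5 × 2.4 = 85.20 → 85.
back: 43.5 × 2.4 = 104.40 → 104.
button band: 6 × 2.4 = 14.40 → 14.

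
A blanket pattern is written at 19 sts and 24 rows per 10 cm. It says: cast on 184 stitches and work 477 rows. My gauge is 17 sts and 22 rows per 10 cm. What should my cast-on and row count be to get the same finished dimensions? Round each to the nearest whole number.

Stitches: 184 × 17/19 = 164.63 → 165.
Rows: 477 × 22/24 = 437.25 → 437.

Cast on 165 stitches; work 437 rows.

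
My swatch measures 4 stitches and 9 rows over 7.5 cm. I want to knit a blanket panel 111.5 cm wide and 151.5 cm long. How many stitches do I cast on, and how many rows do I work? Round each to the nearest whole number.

Cast on 59 stitches and work 182 rows.

Stitch gauge = 4/7.5 = 0.533 sts/cm; 111.5 × 0.533 = 59.47 → 59 sts.
Row gauge = 9/7.5 = 1.2 rows/cm; 151.5 × 1.2 = 181.80 → 182 rows.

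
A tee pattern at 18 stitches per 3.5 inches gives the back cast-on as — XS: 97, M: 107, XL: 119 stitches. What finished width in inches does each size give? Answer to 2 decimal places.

XS 18.86 inches; M 20.81 inches; XL 23.14 inches.

18/3.5 = 5.143 sts per in.
XS: 97 / 5.143 = 18.861 → 18.86 in.
M: 107 / 5.143 = 20.806 → 20.81 in.
XL: 119 / 5.143 = 23.139 → 23.14 in.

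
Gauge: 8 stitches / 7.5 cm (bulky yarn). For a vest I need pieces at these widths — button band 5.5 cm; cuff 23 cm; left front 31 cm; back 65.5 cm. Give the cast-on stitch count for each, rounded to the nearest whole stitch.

button band 6; cuff 25; left front 33; back 70.

Rate = 8/7.5 = 1.067 sts per cm.
button band: 5.5 × 1.067 = 5.87 → 6.
cuff: 23 × 1.067 = 24.53 → 25.
left front: 31 × 1.067 = 33.07 → 33.
back: 65.5 × 1.067 = 69.87 → 70.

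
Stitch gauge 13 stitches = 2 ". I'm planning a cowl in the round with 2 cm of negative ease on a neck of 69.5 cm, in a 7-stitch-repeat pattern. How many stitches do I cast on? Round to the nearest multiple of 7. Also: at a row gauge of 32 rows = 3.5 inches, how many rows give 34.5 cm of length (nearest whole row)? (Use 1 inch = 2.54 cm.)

Finished = 69.5 − 2 = 67.5 cm.
67.5 cm × 1/2.54 = 26.57 inches.
13/2 = 6.5 sts per in; 26.57 × 6.5 = 172.74 sts.
Nearest multiple of 7 → 175.
34.5 cm = 13.58 inches; × 9.143 = 124.18 → 124 rows.

Cast on 175 stitches; work 124 rows.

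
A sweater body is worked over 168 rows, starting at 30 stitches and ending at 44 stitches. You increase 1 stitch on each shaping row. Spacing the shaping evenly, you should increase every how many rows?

Stitches to add: |44 − 30| = 14.
Shaping rows needed: 14 / 1 = 14.
168 rows / 14 = every 12 rows.

Increase every 12th row.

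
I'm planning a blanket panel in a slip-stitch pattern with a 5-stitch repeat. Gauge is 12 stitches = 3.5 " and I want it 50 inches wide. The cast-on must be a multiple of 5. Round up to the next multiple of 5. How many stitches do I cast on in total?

12 / 3.5 = 3.429 sts per inch.
50 × 3.429 = 171.43 sts.
Next multiple of 5: 175.

CO 175 sts.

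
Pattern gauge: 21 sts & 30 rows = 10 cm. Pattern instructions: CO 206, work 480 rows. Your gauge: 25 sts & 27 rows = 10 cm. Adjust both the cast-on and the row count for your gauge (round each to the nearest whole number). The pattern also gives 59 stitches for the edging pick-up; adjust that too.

Stitches: 206 × 25/21 = 245.24 → 245.
Rows: 480 × 27/30 = 432.00 → 432.
edging pick-up: 59 × 25/21 = 70.24 → 70.

Cast on 245 stitches; work 432 rows; edging pick-up 70 stitches.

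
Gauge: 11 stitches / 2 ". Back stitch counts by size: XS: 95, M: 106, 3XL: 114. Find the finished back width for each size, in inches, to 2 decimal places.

11/2 = 5.5 sts per in.
XS: 95 / 5.5 = 17.273 → 17.27 in.
M: 106 / 5.5 = 19.273 → 19.27 in.
3XL: 114 / 5.5 = 20.727 → 20.73 in.

XS 17.27 inches; M 19.27 inches; 3XL 20.73 inches.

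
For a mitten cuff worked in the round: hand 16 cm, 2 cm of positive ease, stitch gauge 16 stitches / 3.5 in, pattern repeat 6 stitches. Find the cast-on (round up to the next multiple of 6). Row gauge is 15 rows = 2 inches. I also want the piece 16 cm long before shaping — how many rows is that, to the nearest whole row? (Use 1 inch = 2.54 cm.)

Cast on 36 stitches; work 47 rows.

Finished = 16 + 2 = 18 cm.
18 cm × 1/2.54 = 7.09 inches.
16/3.5 = 4.571 sts per in; 7.09 × 4.571 = 32.40 sts.
Next multiple of 6 → 36.
16 cm = 6.30 inches; × 7.5 = 47.24 → 47 rows.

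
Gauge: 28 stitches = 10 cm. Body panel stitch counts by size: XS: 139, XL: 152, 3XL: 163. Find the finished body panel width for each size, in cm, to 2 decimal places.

28/10 = 2.8 sts per cm.
XS: 139 / 2.8 = 49.643 → 49.64 cm.
XL: 152 / 2.8 = 54.286 → 54.29 cm.
3XL: 163 / 2.8 = 58.214 → 58.21 cm.

XS 49.64 cm; XL 54.29 cm; 3XL 58.21 cm.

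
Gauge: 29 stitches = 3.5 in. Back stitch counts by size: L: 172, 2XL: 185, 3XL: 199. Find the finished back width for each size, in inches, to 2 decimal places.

L 20.76 inches; 2XL 22.33 inches; 3XL 24.02 inches.

29/3.5 = 8.286 sts per in.
L: 172 / 8.286 = 20.759 → 20.76 in.
2XL: 185 / 8.286 = 22.328 → 22.33 in.
3XL: 199 / 8.286 = 24.017 → 24.02 in.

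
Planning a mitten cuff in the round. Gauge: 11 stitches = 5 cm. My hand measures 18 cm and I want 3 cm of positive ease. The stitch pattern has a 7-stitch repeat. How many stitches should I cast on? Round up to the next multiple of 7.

Finished = 18 + 3 = 21 cm.
11 / 5 = 2.2 sts/cm.
21 × 2.2 = 46.20 sts.
Next multiple of 7: 49.

Cast on 49 stitches.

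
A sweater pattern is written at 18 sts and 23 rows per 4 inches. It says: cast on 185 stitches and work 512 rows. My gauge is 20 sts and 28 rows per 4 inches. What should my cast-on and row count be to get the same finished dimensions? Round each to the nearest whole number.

Stitches: 185 × 20/18 = 205.56 → 206.
Rows: 512 × 28/23 = 623.30 → 623.

Cast on 206 stitches; work 623 rows.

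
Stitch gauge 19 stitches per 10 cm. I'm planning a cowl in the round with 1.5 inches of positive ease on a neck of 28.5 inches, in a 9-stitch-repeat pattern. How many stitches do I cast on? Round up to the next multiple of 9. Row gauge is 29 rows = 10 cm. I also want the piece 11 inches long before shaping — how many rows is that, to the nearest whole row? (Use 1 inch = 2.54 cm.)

Cast on 153 stitches; work 81 rows.

Finished = 28.5 + 1.5 = 30 inches.
30 inches × 2.54 = 76.20 cm.
19/10 = 1.9 sts per cm; 76.20 × 1.9 = 144.78 sts.
Next multiple of 9 → 153.
11 inches = 27.94 cm; × 2.9 = 81.03 → 81 rows.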